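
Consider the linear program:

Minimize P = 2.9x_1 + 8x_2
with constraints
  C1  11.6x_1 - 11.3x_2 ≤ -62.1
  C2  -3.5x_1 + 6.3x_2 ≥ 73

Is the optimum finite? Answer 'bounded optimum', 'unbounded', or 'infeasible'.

From the feasible point (43367/3353, 62945/3353), moving in the direction (-6.3, -3.5) keeps every constraint satisfied while P decreases without bound.

unbounded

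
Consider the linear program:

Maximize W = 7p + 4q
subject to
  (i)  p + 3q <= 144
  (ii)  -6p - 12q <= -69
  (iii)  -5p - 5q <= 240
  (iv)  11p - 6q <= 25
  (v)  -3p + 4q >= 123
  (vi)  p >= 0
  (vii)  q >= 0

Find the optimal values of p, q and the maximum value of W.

p = 207/13, q = 555/13, maximum W = 3669/13

Vertices and W = 7p + 4q:
  (207/13, 555/13) → W = 3669/13
  (0, 48) → W = 192
  (0, 123/4) → W = 123

The binding constraints are p + 3q = 144 and -3p + 4q = 123.
Solving simultaneously gives p = 207/13, q = 555/13.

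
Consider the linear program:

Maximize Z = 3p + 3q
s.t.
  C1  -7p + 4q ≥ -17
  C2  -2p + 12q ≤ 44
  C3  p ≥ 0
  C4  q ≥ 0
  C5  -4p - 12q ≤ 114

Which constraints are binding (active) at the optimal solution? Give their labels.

C1 and C2

Extreme points and Z = 3p + 3q:
  (5, 9/2) → Z = 57/2
  (17/7, 0) → Z = 51/7
  (0, 11/3) → Z = 11
  (0, 0) → Z = 0

The maximum is at (5, 9/2). Substituting into each constraint, equality holds for C1 and C2; the remaining constraints have slack.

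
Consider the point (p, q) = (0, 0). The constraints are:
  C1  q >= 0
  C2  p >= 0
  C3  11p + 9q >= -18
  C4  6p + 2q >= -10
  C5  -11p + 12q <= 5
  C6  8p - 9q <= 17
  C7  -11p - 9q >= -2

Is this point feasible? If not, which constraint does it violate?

C1: 0 ≥ 0 ✓
C2: 0 ≥ 0 ✓
C3: 0 ≥ -18 ✓
C4: 0 ≥ -10 ✓
C5: 0 ≤ 5 ✓
C6: 0 ≤ 17 ✓
C7: 0 ≥ -2 ✓

feasible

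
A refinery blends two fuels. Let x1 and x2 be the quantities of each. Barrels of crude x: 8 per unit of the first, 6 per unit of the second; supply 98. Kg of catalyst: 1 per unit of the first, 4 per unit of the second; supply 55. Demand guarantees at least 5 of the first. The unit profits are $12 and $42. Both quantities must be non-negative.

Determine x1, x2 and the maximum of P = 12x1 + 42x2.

x1 = 5, x2 = 29/3, maximum P = 466

Extreme points and P = 12x1 + 42x2:
  (49/4, 0) → P = 147
  (5, 0) → P = 60
  (5, 29/3) → P = 466

At the optimal vertex, 8x1 + 6x2 = 98 and x1 = 5.
Solving simultaneously gives x1 = 5, x2 = 29/3.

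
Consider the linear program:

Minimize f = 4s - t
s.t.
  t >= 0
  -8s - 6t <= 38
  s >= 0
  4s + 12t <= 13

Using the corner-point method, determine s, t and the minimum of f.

Feasible corners and f = 4s - t:
  (0, 0) → f = 0
  (13/4, 0) → f = 13
  (0, 13/12) → f = -13/12

At the optimal vertex, s = 0 and 4s + 12t = 13.
Solving simultaneously gives s = 0, t = 13/12.

s = 0, t = 13/12, minimum f = -13/12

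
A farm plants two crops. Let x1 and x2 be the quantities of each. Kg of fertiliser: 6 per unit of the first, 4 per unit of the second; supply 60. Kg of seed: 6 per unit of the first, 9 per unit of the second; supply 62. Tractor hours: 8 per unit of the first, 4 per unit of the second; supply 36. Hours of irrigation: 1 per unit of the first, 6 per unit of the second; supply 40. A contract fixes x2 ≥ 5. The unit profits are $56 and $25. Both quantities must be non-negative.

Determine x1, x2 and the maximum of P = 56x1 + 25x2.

Extreme points and P = 56x1 + 25x2:
  (0, 20/3) → P = 500/3
  (0, 5) → P = 125
  (19/12, 35/6) → P = 469/2
  (4/9, 178/27) → P = 5122/27
  (2, 5) → P = 237

At the optimal vertex, 8x1 + 4x2 = 36 and x2 = 5.
Solving simultaneously gives x1 = 2, x2 = 5.

x1 = 2, x2 = 5, maximum P = 237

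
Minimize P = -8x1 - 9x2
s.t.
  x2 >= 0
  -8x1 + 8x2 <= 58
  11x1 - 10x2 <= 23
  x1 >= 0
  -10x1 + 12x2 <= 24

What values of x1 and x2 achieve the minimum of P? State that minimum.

x1 = 129/8, x2 = 247/16, minimum P = -4287/16

Corner points and P = -8x1 - 9x2:
  (23/11, 0) → P = -184/11
  (0, 0) → P = 0
  (129/8, 247/16) → P = -4287/16
  (0, 2) → P = -18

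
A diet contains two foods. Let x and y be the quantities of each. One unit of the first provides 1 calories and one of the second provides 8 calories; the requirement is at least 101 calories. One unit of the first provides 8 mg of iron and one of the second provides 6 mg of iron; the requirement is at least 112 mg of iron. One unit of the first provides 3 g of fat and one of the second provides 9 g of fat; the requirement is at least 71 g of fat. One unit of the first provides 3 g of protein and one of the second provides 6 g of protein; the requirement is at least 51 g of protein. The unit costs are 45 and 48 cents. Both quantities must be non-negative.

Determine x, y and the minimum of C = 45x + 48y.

Vertices and C = 45x + 48y:
  (0, 56/3) → C = 896
  (101, 0) → C = 4545
  (5, 12) → C = 801
The feasible region is unbounded (it extends along (0, 1), (1, 0)), but C strictly increases along every unbounded feasible direction, so there is no improving ray and the minimum is attained at a vertex.

The binding constraints are x + 8y = 101 and 8x + 6y = 112.
Solving simultaneously gives x = 5, y = 12.

x = 5, y = 12, minimum C = 801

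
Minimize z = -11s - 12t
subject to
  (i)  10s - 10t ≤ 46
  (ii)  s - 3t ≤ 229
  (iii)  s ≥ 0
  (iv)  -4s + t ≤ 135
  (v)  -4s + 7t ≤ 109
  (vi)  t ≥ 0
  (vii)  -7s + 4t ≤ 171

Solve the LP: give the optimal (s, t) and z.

s = 706/15, t = 637/15, minimum z = -3082/3

Corner points and z = -11s - 12t:
  (706/15, 637/15) → z = -3082/3
  (23/5, 0) → z = -253/5
  (0, 109/7) → z = -1308/7
  (0, 0) → z = 0

At the optimal vertex, 10s - 10t = 46 and -4s + 7t = 109.
Solving simultaneously gives s = 706/15, t = 637/15.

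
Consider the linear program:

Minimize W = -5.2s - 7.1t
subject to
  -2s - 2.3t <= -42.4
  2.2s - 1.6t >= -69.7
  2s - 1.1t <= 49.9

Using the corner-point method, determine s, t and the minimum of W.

Feasible corners and W = -5.2s - 7.1t:
  (-1321/118, 1662/59) → W = -41828/295
  (16141/680, -75/34) → W = -45802/425
  (5217/26, 4153/13) → W = -86101/26

The binding constraints are 2.2s - 1.6t = -69.7 and 2s - 1.1t = 49.9.
Solving simultaneously gives s = 5217/26, t = 4153/13.

s = 5217/26, t = 4153/13, minimum W = -86101/26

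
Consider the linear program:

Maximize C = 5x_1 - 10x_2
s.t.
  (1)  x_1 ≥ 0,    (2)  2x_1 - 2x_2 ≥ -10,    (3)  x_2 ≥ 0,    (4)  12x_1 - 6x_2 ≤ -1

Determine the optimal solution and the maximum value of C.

x_1 = 0, x_2 = 1/6, maximum C = -5/3

Vertices and C = 5x_1 - 10x_2:
  (0, 5) → C = -50
  (0, 1/6) → C = -5/3
  (29/6, 59/6) → C = -445/6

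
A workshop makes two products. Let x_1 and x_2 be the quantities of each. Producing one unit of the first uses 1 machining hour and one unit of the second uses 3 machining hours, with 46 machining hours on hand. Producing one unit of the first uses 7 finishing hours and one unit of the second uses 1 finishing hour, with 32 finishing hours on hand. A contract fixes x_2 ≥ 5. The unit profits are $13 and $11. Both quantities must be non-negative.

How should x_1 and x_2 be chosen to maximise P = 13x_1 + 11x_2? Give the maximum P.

Corner points and P = 13x_1 + 11x_2:
  (0, 46/3) → P = 506/3
  (0, 5) → P = 55
  (5/2, 29/2) → P = 192
  (27/7, 5) → P = 736/7

At the optimal vertex, x_1 + 3x_2 = 46 and 7x_1 + x_2 = 32.
Solving simultaneously gives x_1 = 5/2, x_2 = 29/2.

x_1 = 5/2, x_2 = 29/2, maximum P = 192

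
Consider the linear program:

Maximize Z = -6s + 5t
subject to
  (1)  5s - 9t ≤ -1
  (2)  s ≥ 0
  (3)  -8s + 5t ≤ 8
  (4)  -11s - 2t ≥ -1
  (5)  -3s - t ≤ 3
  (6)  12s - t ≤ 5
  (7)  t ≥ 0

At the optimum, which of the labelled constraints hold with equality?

(2) and (4)

Vertices and Z = -6s + 5t:
  (0, 1/9) → Z = 5/9
  (7/109, 16/109) → Z = 38/109
  (0, 1/2) → Z = 5/2

The maximum is at (0, 1/2). Substituting into each constraint, equality holds for (2) and (4); the remaining constraints have slack.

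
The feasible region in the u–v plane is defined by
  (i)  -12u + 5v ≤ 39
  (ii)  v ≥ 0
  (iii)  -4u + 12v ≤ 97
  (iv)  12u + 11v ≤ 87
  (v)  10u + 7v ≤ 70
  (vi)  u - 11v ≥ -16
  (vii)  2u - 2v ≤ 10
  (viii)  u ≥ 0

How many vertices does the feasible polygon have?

5

Intersecting each pair of boundary lines and keeping only the points that satisfy every inequality leaves:
  (5, 0)
  (0, 0)
  (71/13, 279/143)
  (142/23, 27/23)
  (0, 16/11)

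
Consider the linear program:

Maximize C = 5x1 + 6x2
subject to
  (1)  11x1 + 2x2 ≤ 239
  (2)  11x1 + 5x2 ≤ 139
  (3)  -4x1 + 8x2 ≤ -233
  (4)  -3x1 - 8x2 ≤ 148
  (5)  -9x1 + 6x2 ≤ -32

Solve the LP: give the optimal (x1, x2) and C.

Vertices and C = 5x1 + 6x2:
  (253/12, -223/12) → C = -73/12
  (1852/73, -2045/73) → C = -3010/73
  (85/7, -1291/56) → C = -2173/28

At the optimal vertex, 11x1 + 5x2 = 139 and -4x1 + 8x2 = -233.
Solving simultaneously gives x1 = 253/12, x2 = -223/12.

x1 = 253/12, x2 = -223/12, maximum C = -73/12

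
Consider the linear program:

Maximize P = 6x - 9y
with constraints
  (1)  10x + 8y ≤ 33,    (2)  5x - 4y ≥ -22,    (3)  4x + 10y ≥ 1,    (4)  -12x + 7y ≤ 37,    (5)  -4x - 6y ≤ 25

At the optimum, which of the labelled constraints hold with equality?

(1) and (3)

Extreme points and P = 6x - 9y:
  (161/34, -61/34) → P = 1515/34
  (-65/166, 383/83) → P = -3642/83
  (-363/148, 40/37) → P = -1809/74

The maximum is at (161/34, -61/34). Substituting into each constraint, equality holds for (1) and (3); the remaining constraints have slack.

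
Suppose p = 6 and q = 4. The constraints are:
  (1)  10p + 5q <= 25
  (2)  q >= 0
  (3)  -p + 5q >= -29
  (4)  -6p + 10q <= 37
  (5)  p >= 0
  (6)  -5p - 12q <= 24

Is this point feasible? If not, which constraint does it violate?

Constraint (1): 10p + 5q = 80, which is not ≤ 25. All other constraints are satisfied.

not feasible — violates (1)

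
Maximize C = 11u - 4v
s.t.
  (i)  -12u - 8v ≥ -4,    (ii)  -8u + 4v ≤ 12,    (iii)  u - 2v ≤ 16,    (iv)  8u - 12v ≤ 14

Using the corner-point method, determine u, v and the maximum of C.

u = 10/13, v = -17/26, maximum C = 144/13

Extreme points and C = 11u - 4v:
  (-5/7, 11/7) → C = -99/7
  (10/13, -17/26) → C = 144/13
  (-25/8, -13/4) → C = -171/8

At the optimal vertex, -12u - 8v = -4 and 8u - 12v = 14.
Solving simultaneously gives u = 10/13, v = -17/26.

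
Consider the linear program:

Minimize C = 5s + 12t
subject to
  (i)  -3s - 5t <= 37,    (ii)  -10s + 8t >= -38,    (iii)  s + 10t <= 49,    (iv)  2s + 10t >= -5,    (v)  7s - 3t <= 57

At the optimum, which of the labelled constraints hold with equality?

(i) and (iv)

Extreme points and C = 5s + 12t:
  (-123/5, 184/25) → C = -867/25
  (-69/4, 59/20) → C = -1017/20
  (193/27, 113/27) → C = 2321/27
  (85/29, -63/58) → C = 47/29

The minimum is at (-69/4, 59/20). Substituting into each constraint, equality holds for (i) and (iv); the remaining constraints have slack.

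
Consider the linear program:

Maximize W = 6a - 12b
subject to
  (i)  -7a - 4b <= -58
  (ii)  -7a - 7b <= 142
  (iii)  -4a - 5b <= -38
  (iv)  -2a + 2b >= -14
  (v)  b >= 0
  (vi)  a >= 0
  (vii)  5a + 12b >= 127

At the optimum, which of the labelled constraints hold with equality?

Corner points and W = 6a - 12b:
  (0, 29/2) → W = -174
  (47/16, 599/64) → W = -1515/16
  (211/17, 92/17) → W = 162/17
The feasible region is unbounded (it extends along (0, 1), (1, 1)), but W strictly decreases along every unbounded feasible direction, so there is no improving ray and the maximum is attained at a vertex.

The maximum is at (211/17, 92/17). Substituting into each constraint, equality holds for (iv) and (vii); the remaining constraints have slack.

(iv) and (vii)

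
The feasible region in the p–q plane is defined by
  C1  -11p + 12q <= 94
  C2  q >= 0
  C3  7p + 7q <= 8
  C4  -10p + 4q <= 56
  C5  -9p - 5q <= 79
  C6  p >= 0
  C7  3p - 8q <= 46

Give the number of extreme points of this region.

Of the 21 pairwise boundary intersections, those satisfying every inequality are:
  (8/7, 0)
  (0, 0)
  (0, 8/7)

3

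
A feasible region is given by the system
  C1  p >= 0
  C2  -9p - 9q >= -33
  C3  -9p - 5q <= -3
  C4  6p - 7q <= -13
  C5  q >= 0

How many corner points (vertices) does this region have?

3

Intersecting each pair of boundary lines and keeping only the points that satisfy every inequality leaves:
  (0, 11/3)
  (0, 13/7)
  (38/39, 35/13)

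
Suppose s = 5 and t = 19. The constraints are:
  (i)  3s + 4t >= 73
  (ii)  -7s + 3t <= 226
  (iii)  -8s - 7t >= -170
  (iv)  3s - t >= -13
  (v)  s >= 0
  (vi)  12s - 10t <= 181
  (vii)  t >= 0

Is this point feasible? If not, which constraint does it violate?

not feasible — violates (iii)

Constraint (iii): -8s - 7t = -173, which is not ≥ -170. All other constraints are satisfied.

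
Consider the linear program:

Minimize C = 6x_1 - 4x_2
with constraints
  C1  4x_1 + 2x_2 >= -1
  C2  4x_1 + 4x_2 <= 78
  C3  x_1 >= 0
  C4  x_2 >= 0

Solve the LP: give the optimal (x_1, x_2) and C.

Feasible corners and C = 6x_1 - 4x_2:
  (0, 39/2) → C = -78
  (39/2, 0) → C = 117
  (0, 0) → C = 0

The binding constraints are 4x_1 + 4x_2 = 78 and x_1 = 0.
Solving simultaneously gives x_1 = 0, x_2 = 39/2.

x_1 = 0, x_2 = 39/2, minimum C = -78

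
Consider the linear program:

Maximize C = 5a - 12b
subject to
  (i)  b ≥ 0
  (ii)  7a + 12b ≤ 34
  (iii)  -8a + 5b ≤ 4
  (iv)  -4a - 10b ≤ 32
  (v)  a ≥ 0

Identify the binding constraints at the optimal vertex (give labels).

Corner points and C = 5a - 12b:
  (34/7, 0) → C = 170/7
  (0, 0) → C = 0
  (122/131, 300/131) → C = -2990/131
  (0, 4/5) → C = -48/5

The maximum is at (34/7, 0). Substituting into each constraint, equality holds for (i) and (ii); the remaining constraints have slack.

(i) and (ii)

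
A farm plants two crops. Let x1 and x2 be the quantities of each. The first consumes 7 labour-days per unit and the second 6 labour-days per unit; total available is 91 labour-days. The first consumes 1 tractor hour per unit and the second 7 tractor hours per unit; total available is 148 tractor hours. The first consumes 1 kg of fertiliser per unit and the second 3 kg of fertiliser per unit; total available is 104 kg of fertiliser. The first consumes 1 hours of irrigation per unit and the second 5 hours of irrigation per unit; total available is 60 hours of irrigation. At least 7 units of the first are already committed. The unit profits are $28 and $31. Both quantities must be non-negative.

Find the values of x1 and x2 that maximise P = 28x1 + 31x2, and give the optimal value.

Feasible corners and P = 28x1 + 31x2:
  (13, 0) → P = 364
  (7, 0) → P = 196
  (7, 7) → P = 413

The optimum lies where 7x1 + 6x2 = 91 and x1 = 7.
Solving simultaneously gives x1 = 7, x2 = 7.

x1 = 7, x2 = 7, maximum P = 413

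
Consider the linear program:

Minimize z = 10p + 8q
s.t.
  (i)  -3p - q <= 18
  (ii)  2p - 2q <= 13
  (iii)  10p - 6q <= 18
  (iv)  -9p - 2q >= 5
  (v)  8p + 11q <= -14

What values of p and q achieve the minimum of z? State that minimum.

Extreme points and z = 10p + 8q:
  (-45/14, -117/14) → z = -99
  (-184/25, 102/25) → z = -1024/25
  (3/37, -106/37) → z = -818/37
  (-27/83, -86/83) → z = -958/83

p = -45/14, q = -117/14, minimum z = -99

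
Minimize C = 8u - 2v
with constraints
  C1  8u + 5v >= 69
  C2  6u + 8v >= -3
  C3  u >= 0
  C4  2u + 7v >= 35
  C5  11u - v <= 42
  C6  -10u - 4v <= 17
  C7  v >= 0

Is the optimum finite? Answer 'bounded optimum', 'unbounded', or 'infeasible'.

From the feasible point (0, 69/5), moving in the direction (0, 1) keeps every constraint satisfied while C decreases without bound.

unbounded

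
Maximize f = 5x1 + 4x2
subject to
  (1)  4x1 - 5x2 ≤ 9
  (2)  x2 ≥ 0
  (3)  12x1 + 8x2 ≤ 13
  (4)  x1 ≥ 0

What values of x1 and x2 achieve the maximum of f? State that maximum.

x1 = 0, x2 = 13/8, maximum f = 13/2

Vertices and f = 5x1 + 4x2:
  (13/12, 0) → f = 65/12
  (0, 0) → f = 0
  (0, 13/8) → f = 13/2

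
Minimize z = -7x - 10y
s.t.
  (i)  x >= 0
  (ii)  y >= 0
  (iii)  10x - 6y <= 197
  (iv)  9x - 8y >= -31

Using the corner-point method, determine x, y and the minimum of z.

Extreme points and z = -7x - 10y:
  (0, 0) → z = 0
  (0, 31/8) → z = -155/4
  (197/10, 0) → z = -1379/10
  (881/13, 2083/26) → z = -16582/13

At the optimal vertex, 10x - 6y = 197 and 9x - 8y = -31.
Solving simultaneously gives x = 881/13, y = 2083/26.

x = 881/13, y = 2083/26, minimum z = -16582/13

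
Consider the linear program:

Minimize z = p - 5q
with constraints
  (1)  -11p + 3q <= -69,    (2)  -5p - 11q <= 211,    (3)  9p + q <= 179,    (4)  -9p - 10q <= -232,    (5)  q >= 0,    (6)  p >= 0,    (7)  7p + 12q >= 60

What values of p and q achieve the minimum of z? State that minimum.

p = 303/19, q = 674/19, minimum z = -3067/19

Vertices and z = p - 5q:
  (303/19, 674/19) → z = -3067/19
  (1386/137, 1931/137) → z = -8269/137
  (1558/81, 53/9) → z = -827/81

The binding constraints are -11p + 3q = -69 and 9p + q = 179.
Solving simultaneously gives p = 303/19, q = 674/19.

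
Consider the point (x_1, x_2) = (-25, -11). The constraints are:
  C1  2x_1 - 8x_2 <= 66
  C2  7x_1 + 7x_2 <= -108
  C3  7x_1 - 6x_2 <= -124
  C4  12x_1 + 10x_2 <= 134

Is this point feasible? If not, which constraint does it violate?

Constraint C3: 7x_1 - 6x_2 = -109, which is not ≤ -124. All other constraints are satisfied.

not feasible — violates C3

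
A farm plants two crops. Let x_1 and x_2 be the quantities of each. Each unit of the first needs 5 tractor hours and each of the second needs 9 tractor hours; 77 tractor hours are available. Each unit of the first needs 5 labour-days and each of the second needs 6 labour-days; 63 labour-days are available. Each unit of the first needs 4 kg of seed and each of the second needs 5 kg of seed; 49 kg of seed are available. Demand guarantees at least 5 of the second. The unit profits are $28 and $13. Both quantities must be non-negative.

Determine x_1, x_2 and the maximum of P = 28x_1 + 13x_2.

Feasible corners and P = 28x_1 + 13x_2:
  (0, 77/9) → P = 1001/9
  (0, 5) → P = 65
  (56/11, 63/11) → P = 217
  (6, 5) → P = 233

At the optimal vertex, 4x_1 + 5x_2 = 49 and x_2 = 5.
Solving simultaneously gives x_1 = 6, x_2 = 5.

x_1 = 6, x_2 = 5, maximum P = 233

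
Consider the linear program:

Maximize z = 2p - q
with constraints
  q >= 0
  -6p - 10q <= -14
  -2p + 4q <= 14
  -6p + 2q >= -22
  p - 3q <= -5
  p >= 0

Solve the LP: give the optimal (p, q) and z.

p = 19/4, q = 13/4, maximum z = 25/4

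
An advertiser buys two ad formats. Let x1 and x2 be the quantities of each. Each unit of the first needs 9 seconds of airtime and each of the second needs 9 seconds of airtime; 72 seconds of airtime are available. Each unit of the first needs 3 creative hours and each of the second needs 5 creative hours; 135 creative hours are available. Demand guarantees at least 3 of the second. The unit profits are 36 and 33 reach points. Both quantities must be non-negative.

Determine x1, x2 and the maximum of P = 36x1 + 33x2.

x1 = 5, x2 = 3, maximum P = 279

Corner points and P = 36x1 + 33x2:
  (0, 8) → P = 264
  (0, 3) → P = 99
  (5, 3) → P = 279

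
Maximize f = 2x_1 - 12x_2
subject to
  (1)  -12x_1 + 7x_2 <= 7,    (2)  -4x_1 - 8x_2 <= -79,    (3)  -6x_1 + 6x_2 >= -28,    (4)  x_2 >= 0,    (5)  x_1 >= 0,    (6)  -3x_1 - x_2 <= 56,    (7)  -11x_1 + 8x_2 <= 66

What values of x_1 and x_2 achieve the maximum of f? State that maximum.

x_1 = 349/36, x_2 = 181/36, maximum f = -737/18

The feasible region is unbounded (it extends along (1, 1), (8, 11)), but f strictly decreases along every unbounded feasible direction, so there is no improving ray and the maximum is attained at a vertex.

At the optimal vertex, -4x_1 - 8x_2 = -79 and -6x_1 + 6x_2 = -28.
Solving simultaneously gives x_1 = 349/36, x_2 = 181/36.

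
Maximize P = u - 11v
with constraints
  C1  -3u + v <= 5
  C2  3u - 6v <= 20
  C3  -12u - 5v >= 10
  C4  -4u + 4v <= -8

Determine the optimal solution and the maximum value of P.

u = -8/3, v = -14/3, maximum P = 146/3

Corner points and P = u - 11v:
  (40/87, -90/29) → P = 3010/87
  (-8/3, -14/3) → P = 146/3
  (0, -2) → P = 22

The optimum lies where 3u - 6v = 20 and -4u + 4v = -8.
Solving simultaneously gives u = -8/3, v = -14/3.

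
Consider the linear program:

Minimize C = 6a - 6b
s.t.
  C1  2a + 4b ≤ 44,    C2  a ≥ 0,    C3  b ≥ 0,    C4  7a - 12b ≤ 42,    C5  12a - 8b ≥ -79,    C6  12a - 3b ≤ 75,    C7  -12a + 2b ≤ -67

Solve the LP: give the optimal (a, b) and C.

a = 89/13, b = 197/26, minimum C = -57/13

Corner points and C = 6a - 6b:
  (8, 7) → C = 6
  (89/13, 197/26) → C = -57/13
  (6, 0) → C = 36
  (67/12, 0) → C = 67/2
  (258/41, 7/41) → C = 1506/41

The binding constraints are 2a + 4b = 44 and -12a + 2b = -67.
Solving simultaneously gives a = 89/13, b = 197/26.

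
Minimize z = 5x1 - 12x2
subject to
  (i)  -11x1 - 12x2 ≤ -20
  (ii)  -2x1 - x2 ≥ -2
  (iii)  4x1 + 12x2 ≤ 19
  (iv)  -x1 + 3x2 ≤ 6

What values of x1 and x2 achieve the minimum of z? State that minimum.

x1 = 1/7, x2 = 43/28, minimum z = -124/7

Vertices and z = 5x1 - 12x2:
  (4/13, 18/13) → z = -196/13
  (1/7, 43/28) → z = -124/7
  (1/4, 3/2) → z = -67/4

The optimum lies where -11x1 - 12x2 = -20 and 4x1 + 12x2 = 19.
Solving simultaneously gives x1 = 1/7, x2 = 43/28.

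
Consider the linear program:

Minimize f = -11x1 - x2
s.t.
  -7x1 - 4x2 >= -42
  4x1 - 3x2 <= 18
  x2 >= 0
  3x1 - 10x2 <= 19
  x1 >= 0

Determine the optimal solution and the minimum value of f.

Extreme points and f = -11x1 - x2:
  (198/37, 42/37) → f = -60
  (0, 21/2) → f = -21/2
  (9/2, 0) → f = -99/2
  (0, 0) → f = 0

At the optimal vertex, -7x1 - 4x2 = -42 and 4x1 - 3x2 = 18.
Solving simultaneously gives x1 = 198/37, x2 = 42/37.

x1 = 198/37, x2 = 42/37, minimum f = -60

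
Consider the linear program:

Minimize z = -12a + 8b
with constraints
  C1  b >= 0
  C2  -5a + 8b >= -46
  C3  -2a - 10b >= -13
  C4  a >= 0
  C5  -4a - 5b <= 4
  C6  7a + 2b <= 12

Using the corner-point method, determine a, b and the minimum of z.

Vertices and z = -12a + 8b:
  (0, 0) → z = 0
  (12/7, 0) → z = -144/7
  (0, 13/10) → z = 52/5
  (47/33, 67/66) → z = -296/33

The optimum lies where b = 0 and 7a + 2b = 12.
Solving simultaneously gives a = 12/7, b = 0.

a = 12/7, b = 0, minimum z = -144/7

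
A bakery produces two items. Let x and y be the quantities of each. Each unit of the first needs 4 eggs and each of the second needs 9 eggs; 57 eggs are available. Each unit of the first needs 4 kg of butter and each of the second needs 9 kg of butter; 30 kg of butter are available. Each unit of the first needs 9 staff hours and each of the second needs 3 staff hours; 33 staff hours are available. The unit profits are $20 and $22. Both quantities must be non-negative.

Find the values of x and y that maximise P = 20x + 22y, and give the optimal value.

x = 3, y = 2, maximum P = 104

Corner points and P = 20x + 22y:
  (0, 0) → P = 0
  (0, 10/3) → P = 220/3
  (11/3, 0) → P = 220/3
  (3, 2) → P = 104

The binding constraints are 4x + 9y = 30 and 9x + 3y = 33.
Solving simultaneously gives x = 3, y = 2.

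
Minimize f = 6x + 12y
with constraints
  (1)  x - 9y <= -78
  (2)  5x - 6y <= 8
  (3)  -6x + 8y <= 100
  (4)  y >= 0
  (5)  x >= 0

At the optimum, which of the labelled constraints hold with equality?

(1) and (5)

Extreme points and f = 6x + 12y:
  (180/13, 398/39) → f = 2672/13
  (0, 26/3) → f = 104
  (166, 137) → f = 2640
  (0, 25/2) → f = 150

The minimum is at (0, 26/3). Substituting into each constraint, equality holds for (1) and (5); the remaining constraints have slack.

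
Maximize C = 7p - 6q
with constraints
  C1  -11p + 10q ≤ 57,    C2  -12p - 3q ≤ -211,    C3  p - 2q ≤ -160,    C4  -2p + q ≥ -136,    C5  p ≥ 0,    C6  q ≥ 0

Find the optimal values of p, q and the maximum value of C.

p = 144, q = 152, maximum C = 96

Feasible corners and C = 7p - 6q:
  (743/6, 1703/12) → C = 46/3
  (1417/9, 1610/9) → C = 259/9
  (144, 152) → C = 96

The binding constraints are p - 2q = -160 and -2p + q = -136.
Solving simultaneously gives p = 144, q = 152.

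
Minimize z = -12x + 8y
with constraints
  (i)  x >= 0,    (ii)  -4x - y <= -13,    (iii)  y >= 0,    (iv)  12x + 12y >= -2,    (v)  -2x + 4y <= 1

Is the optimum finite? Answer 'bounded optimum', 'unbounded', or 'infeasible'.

unbounded

From the feasible point (13/4, 0), moving in the direction (4, 2) keeps every constraint satisfied while z decreases without bound.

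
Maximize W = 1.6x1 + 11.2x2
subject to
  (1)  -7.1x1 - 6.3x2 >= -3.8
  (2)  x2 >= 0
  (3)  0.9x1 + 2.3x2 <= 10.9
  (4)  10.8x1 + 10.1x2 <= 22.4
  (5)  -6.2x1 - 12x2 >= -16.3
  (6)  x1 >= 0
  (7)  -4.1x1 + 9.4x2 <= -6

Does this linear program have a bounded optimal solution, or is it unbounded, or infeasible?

The boundaries -7.1x1 - 6.3x2 = -3.8 and x2 = 0 meet at (38/71, 0), but that point violates -4.1x1 + 9.4x2 ≤ -6. Every candidate vertex is excluded by some other constraint, so the feasible region is empty.

infeasible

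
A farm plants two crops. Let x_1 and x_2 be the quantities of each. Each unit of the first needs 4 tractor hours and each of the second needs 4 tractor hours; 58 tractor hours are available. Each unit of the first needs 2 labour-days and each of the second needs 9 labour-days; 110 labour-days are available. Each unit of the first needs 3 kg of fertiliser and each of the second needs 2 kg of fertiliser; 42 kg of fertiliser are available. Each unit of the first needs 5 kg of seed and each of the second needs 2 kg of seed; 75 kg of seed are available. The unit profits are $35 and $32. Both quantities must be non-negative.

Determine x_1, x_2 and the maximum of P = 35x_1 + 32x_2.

x_1 = 13, x_2 = 3/2, maximum P = 503

Vertices and P = 35x_1 + 32x_2:
  (0, 0) → P = 0
  (0, 110/9) → P = 3520/9
  (14, 0) → P = 490
  (41/14, 81/7) → P = 6619/14
  (13, 3/2) → P = 503

The binding constraints are 4x_1 + 4x_2 = 58 and 3x_1 + 2x_2 = 42.
Solving simultaneously gives x_1 = 13, x_2 = 3/2.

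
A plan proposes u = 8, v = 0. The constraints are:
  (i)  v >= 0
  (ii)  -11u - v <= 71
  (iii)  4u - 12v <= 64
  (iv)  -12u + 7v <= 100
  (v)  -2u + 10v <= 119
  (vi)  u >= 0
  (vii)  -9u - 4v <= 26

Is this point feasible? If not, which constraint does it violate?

(i): 0 ≥ 0 ✓
(ii): -88 ≤ 71 ✓
(iii): 32 ≤ 64 ✓
(iv): -96 ≤ 100 ✓
(v): -16 ≤ 119 ✓
(vi): 8 ≥ 0 ✓
(vii): -72 ≤ 26 ✓

feasible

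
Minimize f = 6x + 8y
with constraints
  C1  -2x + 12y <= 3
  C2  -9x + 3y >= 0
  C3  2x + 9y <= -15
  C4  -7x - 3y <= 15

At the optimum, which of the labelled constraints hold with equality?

C2 and C4

Extreme points and f = 6x + 8y:
  (-15/29, -45/29) → f = -450/29
  (-15/16, -45/16) → f = -225/8
  (-30/19, -25/19) → f = -20

The minimum is at (-15/16, -45/16). Substituting into each constraint, equality holds for C2 and C4; the remaining constraints have slack.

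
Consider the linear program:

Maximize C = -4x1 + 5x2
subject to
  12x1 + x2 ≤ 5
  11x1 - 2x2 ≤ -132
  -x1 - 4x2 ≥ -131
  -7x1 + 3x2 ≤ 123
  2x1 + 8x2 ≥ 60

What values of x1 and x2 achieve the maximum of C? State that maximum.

x1 = -150/19, x2 = 429/19, maximum C = 2745/19

Corner points and C = -4x1 + 5x2:
  (-150/19, 429/19) → C = 2745/19
  (-234/23, 231/23) → C = 2091/23
  (-402/31, 333/31) → C = 3273/31

The binding constraints are 11x1 - 2x2 = -132 and -7x1 + 3x2 = 123.
Solving simultaneously gives x1 = -150/19, x2 = 429/19.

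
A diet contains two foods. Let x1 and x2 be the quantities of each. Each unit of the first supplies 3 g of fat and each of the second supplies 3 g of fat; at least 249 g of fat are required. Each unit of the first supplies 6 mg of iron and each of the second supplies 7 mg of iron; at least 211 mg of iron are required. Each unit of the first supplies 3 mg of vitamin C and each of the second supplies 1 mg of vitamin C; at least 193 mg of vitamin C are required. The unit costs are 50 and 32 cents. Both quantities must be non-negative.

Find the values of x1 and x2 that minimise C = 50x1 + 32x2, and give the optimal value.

x1 = 55, x2 = 28, minimum C = 3646

Vertices and C = 50x1 + 32x2:
  (0, 193) → C = 6176
  (83, 0) → C = 4150
  (55, 28) → C = 3646
The feasible region is unbounded (it extends along (0, 1), (1, 0)), but C strictly increases along every unbounded feasible direction, so there is no improving ray and the minimum is attained at a vertex.

The binding constraints are 3x1 + 3x2 = 249 and 3x1 + x2 = 193.
Solving simultaneously gives x1 = 55, x2 = 28.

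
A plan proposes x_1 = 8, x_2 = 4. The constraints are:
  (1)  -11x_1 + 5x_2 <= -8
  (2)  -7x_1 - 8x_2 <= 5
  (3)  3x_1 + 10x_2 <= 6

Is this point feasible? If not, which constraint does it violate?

Constraint (3): 3x_1 + 10x_2 = 64, which is not ≤ 6. All other constraints are satisfied.

not feasible — violates (3)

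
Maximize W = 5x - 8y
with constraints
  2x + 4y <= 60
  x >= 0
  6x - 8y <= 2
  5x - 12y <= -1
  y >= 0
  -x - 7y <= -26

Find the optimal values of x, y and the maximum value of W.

x = 111/25, y = 77/25, maximum W = -61/25

Corner points and W = 5x - 8y:
  (0, 15) → W = -120
  (61/5, 89/10) → W = -51/5
  (0, 26/7) → W = -208/7
  (111/25, 77/25) → W = -61/25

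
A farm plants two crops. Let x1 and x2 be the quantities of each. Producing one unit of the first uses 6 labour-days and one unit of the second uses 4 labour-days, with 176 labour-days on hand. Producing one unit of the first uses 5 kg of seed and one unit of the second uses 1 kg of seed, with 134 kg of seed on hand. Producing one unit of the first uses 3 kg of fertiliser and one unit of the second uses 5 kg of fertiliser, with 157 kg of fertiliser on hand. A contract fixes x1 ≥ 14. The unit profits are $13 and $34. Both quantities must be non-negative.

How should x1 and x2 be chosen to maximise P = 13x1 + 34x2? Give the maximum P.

Extreme points and P = 13x1 + 34x2:
  (134/5, 0) → P = 1742/5
  (14, 0) → P = 182
  (180/7, 38/7) → P = 3632/7
  (14, 23) → P = 964

x1 = 14, x2 = 23, maximum P = 964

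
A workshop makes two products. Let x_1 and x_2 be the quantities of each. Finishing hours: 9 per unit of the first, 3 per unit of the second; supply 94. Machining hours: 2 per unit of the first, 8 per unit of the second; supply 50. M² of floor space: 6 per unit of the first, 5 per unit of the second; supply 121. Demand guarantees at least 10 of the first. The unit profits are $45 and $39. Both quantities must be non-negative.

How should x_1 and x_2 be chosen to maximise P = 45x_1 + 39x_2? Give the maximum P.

Extreme points and P = 45x_1 + 39x_2:
  (94/9, 0) → P = 470
  (10, 0) → P = 450
  (10, 4/3) → P = 502

The optimum lies where 9x_1 + 3x_2 = 94 and x_1 = 10.
Solving simultaneously gives x_1 = 10, x_2 = 4/3.

x_1 = 10, x_2 = 4/3, maximum P = 502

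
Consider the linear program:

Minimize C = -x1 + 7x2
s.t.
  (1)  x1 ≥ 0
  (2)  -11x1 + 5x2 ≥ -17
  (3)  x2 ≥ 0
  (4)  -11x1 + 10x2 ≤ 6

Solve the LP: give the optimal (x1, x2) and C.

Extreme points and C = -x1 + 7x2:
  (0, 0) → C = 0
  (0, 3/5) → C = 21/5
  (17/11, 0) → C = -17/11
  (40/11, 23/5) → C = 1571/55

The optimum lies where -11x1 + 5x2 = -17 and x2 = 0.
Solving simultaneously gives x1 = 17/11, x2 = 0.

x1 = 17/11, x2 = 0, minimum C = -17/11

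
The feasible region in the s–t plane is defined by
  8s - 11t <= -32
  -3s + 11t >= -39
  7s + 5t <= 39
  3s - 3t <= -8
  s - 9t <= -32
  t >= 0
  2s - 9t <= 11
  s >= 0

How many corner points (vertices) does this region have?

Pairwise boundary intersections that survive every other constraint:
  (77/36, 173/36)
  (0, 39/5)
  (1, 11/3)
  (0, 32/9)

4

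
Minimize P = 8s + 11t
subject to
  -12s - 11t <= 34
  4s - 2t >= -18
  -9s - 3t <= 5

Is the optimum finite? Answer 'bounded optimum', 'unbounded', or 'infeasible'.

unbounded

From the feasible point (47/63, -82/21), moving in the direction (11, -12) keeps every constraint satisfied while P decreases without bound.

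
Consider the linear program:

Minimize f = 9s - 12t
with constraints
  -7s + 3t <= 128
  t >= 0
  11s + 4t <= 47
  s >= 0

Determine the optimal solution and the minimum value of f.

Feasible corners and f = 9s - 12t:
  (47/11, 0) → f = 423/11
  (0, 0) → f = 0
  (0, 47/4) → f = -141

s = 0, t = 47/4, minimum f = -141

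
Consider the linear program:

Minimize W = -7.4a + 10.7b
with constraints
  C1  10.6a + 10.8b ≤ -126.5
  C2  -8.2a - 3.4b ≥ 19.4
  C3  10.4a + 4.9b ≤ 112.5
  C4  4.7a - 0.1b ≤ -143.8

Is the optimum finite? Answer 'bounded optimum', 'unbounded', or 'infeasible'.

From the feasible point (-156569/5182, 92973/5182), moving in the direction (-0.1, -4.7) keeps every constraint satisfied while W decreases without bound.

unbounded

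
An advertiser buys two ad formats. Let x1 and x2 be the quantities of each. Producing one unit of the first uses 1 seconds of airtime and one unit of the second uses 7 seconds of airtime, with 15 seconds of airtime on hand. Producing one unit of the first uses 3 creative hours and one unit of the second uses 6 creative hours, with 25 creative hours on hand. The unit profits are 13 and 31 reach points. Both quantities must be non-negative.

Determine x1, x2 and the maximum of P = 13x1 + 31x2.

x1 = 17/3, x2 = 4/3, maximum P = 115

Feasible corners and P = 13x1 + 31x2:
  (0, 0) → P = 0
  (0, 15/7) → P = 465/7
  (25/3, 0) → P = 325/3
  (17/3, 4/3) → P = 115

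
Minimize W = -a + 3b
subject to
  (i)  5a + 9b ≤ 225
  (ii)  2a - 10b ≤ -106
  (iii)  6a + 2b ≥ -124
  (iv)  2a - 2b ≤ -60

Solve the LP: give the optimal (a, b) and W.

a = -23, b = 7, minimum W = 44

Corner points and W = -a + 3b:
  (-783/22, 985/22) → W = 1869/11
  (-45/14, 375/14) → W = 585/7
  (-23, 7) → W = 44

The optimum lies where 6a + 2b = -124 and 2a - 2b = -60.
Solving simultaneously gives a = -23, b = 7.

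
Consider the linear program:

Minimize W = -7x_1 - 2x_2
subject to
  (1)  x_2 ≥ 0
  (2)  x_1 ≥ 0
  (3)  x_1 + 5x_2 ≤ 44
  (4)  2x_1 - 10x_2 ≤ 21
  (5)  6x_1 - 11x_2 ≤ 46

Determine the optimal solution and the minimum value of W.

x_1 = 714/41, x_2 = 218/41, minimum W = -5434/41

Vertices and W = -7x_1 - 2x_2:
  (0, 0) → W = 0
  (23/3, 0) → W = -161/3
  (0, 44/5) → W = -88/5
  (714/41, 218/41) → W = -5434/41

The binding constraints are x_1 + 5x_2 = 44 and 6x_1 - 11x_2 = 46.
Solving simultaneously gives x_1 = 714/41, x_2 = 218/41.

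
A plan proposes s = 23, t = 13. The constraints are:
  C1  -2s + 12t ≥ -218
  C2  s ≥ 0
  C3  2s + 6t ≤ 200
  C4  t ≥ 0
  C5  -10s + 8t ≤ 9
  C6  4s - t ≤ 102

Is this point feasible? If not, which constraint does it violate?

feasible

C1: 110 ≥ -218 ✓
C2: 23 ≥ 0 ✓
C3: 124 ≤ 200 ✓
C4: 13 ≥ 0 ✓
C5: -126 ≤ 9 ✓
C6: 79 ≤ 102 ✓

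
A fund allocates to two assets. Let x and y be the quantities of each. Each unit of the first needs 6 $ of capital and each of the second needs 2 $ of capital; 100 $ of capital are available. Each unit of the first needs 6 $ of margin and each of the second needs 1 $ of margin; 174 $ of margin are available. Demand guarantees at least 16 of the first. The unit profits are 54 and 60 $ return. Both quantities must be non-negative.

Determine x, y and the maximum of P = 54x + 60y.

Extreme points and P = 54x + 60y:
  (50/3, 0) → P = 900
  (16, 0) → P = 864
  (16, 2) → P = 984

The optimum lies where 6x + 2y = 100 and x = 16.
Solving simultaneously gives x = 16, y = 2.

x = 16, y = 2, maximum P = 984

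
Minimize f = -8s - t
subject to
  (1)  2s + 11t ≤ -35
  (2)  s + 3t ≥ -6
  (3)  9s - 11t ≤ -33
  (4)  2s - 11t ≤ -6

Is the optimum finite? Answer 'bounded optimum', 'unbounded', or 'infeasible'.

infeasible

The boundaries 2s + 11t = -35 and 2s - 11t = -6 meet at (-41/4, -29/22), but that point violates s + 3t ≥ -6. Every candidate vertex is excluded by some other constraint, so the feasible region is empty.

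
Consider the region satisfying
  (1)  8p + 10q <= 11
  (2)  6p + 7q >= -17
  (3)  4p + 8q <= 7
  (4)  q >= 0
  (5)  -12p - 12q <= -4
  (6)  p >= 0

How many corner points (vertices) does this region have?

5

The feasible vertices (each the meet of two boundaries and inside every other half-plane) are:
  (3/4, 1/2)
  (11/8, 0)
  (0, 7/8)
  (1/3, 0)
  (0, 1/3)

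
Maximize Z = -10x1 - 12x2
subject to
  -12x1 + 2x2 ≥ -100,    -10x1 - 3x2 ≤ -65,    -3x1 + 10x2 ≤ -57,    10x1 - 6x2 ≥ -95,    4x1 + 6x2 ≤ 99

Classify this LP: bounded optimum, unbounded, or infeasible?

bounded optimum

Feasible corners and Z = -10x1 - 12x2:
  (215/28, -55/14) → Z = -415/14
  (443/57, -64/19) → Z = -2126/57
  (821/109, -375/109) → Z = -3710/109
The feasible region has finitely many vertices and no improving ray; the maximum is -415/14 at (215/28, -55/14).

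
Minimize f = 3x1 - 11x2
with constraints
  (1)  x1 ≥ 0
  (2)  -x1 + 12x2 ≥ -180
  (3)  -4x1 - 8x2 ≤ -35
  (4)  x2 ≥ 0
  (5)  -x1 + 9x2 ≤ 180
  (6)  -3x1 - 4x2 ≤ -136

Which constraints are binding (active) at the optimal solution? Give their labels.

Feasible corners and f = 3x1 - 11x2:
  (180, 0) → f = 540
  (136/3, 0) → f = 136
  (504/31, 676/31) → f = -5924/31
The feasible region is unbounded (it extends along (12, 1), (9, 1)), but f strictly increases along every unbounded feasible direction, so there is no improving ray and the minimum is attained at a vertex.

The minimum is at (504/31, 676/31). Substituting into each constraint, equality holds for (5) and (6); the remaining constraints have slack.

(5) and (6)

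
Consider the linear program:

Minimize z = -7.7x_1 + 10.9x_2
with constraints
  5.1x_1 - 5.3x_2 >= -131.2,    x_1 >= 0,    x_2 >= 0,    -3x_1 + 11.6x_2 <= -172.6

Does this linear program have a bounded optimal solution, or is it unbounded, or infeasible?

From the feasible point (863/15, 0), moving in the direction (11.6, 3) keeps every constraint satisfied while z decreases without bound.

unbounded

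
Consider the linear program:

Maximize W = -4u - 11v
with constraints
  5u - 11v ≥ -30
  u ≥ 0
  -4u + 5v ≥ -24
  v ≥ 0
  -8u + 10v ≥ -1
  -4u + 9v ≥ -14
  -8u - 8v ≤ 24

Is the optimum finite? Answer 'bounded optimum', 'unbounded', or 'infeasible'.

Extreme points and W = -4u - 11v:
  (0, 30/11) → W = -30
  (311/38, 245/38) → W = -3939/38
  (0, 0) → W = 0
  (1/8, 0) → W = -1/2
The feasible region has finitely many vertices and no improving ray; the maximum is 0 at (0, 0).

bounded optimum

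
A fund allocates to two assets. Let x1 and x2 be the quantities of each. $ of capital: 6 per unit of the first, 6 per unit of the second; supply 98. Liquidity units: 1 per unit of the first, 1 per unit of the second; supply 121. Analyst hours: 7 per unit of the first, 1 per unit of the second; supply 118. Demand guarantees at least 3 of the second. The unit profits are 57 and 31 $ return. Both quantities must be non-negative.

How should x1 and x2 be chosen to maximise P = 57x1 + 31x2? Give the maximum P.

Feasible corners and P = 57x1 + 31x2:
  (0, 49/3) → P = 1519/3
  (0, 3) → P = 93
  (40/3, 3) → P = 853

x1 = 40/3, x2 = 3, maximum P = 853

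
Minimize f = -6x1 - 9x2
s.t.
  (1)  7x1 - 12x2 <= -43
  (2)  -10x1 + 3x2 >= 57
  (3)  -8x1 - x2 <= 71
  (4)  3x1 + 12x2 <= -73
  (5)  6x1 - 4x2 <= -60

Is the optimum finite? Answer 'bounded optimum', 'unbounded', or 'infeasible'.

infeasible

The boundaries 7x1 - 12x2 = -43 and 6x1 - 4x2 = -60 meet at (-137/11, -81/22), but that point violates -8x1 - x2 ≤ 71. Every candidate vertex is excluded by some other constraint, so the feasible region is empty.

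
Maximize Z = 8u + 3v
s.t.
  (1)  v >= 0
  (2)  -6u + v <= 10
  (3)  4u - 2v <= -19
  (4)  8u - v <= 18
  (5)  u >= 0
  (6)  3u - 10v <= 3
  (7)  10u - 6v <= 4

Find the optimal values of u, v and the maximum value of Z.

u = 14, v = 94, maximum Z = 394

Feasible corners and Z = 8u + 3v:
  (14, 94) → Z = 394
  (0, 10) → Z = 30
  (55/12, 56/3) → Z = 278/3
  (0, 19/2) → Z = 57/2

The optimum lies where -6u + v = 10 and 8u - v = 18.
Solving simultaneously gives u = 14, v = 94.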